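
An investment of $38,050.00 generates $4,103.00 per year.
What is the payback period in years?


Formula: Payback = investment / annual cash flow
Substituting: Payback = $38,050.00 / $4,103.00
Payback = 9.2737 years

9.2737 years


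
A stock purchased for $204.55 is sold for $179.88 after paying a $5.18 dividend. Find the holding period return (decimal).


Formula: HPR = (P1 - P0 + D) / P0
Gain: $179.88 - $204.55 + $5.18 = -$19.49
HPR = -$19.49 / $204.55 = -0.0953

-0.0953


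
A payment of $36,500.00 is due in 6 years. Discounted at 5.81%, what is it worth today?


Formula: PV = FV / (1 + r)^n
Substituting: PV = $36,500.00 / (1 + 0.0581)^6
Discount factor: (1.0581)^6 = 1.403332
PV = $36,500.00 / 1.403332 = $26,009.53

$26,009.53


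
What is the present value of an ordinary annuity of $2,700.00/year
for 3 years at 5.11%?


Formula: PV = PMT * (1 - (1+r)^(-n)) / r
Discount factor: (1 + 0.0511)^(-3) = 0.861128
Bracket: 1 - 0.861128 = 0.138872
PV = $2,700.00 * 0.138872 / 0.0511 = $7,337.64

$7,337.64


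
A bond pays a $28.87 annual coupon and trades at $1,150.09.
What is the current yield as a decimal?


Formula: Current yield = annual coupon / price
Substituting: CY = $28.87 / $1,150.09
CY = 0.025102

0.025102


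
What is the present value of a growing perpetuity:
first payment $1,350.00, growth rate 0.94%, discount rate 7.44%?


Formula: PV = C / (r - g)
Spread: r - g = 0.0744 - 0.0094 = 0.065
Substituting: PV = $1,350.00 / 0.065
PV = $20,769.23

$20,769.23


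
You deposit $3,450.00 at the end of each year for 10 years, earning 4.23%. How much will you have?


Formula: FV = PMT * ((1+r)^n - 1) / r
Growth factor: (1 + 0.0423)^10 = 1.513308
Numerator: 1.513308 - 1 = 0.513308
FV = $3,450.00 * 0.513308 / 0.0423 = $41,865.56

$41,865.56


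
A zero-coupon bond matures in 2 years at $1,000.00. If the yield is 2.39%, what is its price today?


Formula: Price = FV / (1 + r)^n
Substituting: Price = $1,000.00 / (1 + 0.0239)^2
Discount factor: (1.0239)^2 = 1.048371
Price = $1,000.00 / 1.048371 = $953.86

$953.86


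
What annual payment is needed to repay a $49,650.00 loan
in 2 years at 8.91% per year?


Formula: PMT = PV * r / (1 - (1+r)^(-n))
Denominator: 1 - (1 + 0.0891)^(-2) = 0.156928
Numerator: $49,650.00 * 0.0891 = 4423.815
PMT = 4423.815 / 0.156928 = $28,190.03

$28,190.03


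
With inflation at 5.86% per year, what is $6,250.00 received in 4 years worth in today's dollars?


Formula: Real value = nominal / (1 + inflation)^years
Price level: (1 + 0.0586)^4 = 1.25582
Real value = $6,250.00 / 1.25582 = $4,976.83

$4,976.83


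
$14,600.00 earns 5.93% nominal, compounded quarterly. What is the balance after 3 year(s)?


Formula: FV = P * (1 + r/m)^(m*t)
Period rate: r/m = 0.0593 / 4 = 0.014825
Total periods: m*t = 4 * 3 = 12
Growth factor: (1 + 0.014825)^12 = 1.193147
FV = $14,600.00 * 1.193147 = $17,419.94

$17,419.94


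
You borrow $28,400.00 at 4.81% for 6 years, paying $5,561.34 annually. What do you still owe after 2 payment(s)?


Formula: Balance = PV*(1+r)^k - PMT*((1+r)^k - 1)/r
Growth: (1 + 0.0481)^2 = 1.098514
Accumulated factor: ((1+r)^k - 1)/r = 2.0481
Balance = $28,400.00 * 1.098514 - $5,561.34 * 2.0481
Balance = $19,807.61

$19,807.61


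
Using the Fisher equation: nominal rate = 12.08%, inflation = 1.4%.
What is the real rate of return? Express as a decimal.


Formula: (1 + r_real) = (1 + r_nom) / (1 + inflation)
Substituting: (1 + r_real) = 1.1208 / 1.014
(1 + r_real) = 1.105325
r_real = 1.105325 - 1 = 0.105325

0.105325


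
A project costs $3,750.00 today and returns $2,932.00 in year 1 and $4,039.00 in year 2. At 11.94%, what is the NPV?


Formula: NPV = C0 + C1/(1+r) + C2/(1+r)^2
Discount C1: $2,932.00 / (1 + 0.1194) = $2,619.26
Discount C2: $4,039.00 / (1 + 0.1194)^2 = $3,223.32
NPV = -$3,750.00 + $2,619.26 + $3,223.32 = $2,092.58

$2,092.58


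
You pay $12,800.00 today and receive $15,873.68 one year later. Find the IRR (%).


Formula: IRR = C1/C0 - 1
Substituting: IRR = $15,873.68 / $12,800.00 - 1
Ratio: 1.240131 - 1 = 0.240131
IRR = 24.0131%

24.0131%


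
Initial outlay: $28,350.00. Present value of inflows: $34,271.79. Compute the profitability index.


Formula: PI = PV(cash flows) / initial investment
Substituting: PI = $34,271.79 / $28,350.00
PI = 1.2089

1.2089


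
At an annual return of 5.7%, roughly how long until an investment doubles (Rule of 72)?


Formula: Years ≈ 72 / r
Substituting: Years ≈ 72 / 5.7
Years ≈ 12.6

12.6 years


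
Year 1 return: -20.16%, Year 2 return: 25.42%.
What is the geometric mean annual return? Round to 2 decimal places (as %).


Formula: Geometric mean = ((1+r1)*(1+r2))^(1/2) - 1
Product: (1 + -0.2016) * (1 + 0.2542) = 0.7984 * 1.2542 = 1.001353
Square root: 1.001353^0.5 = 1.000676
Geometric mean = 1.000676 - 1 = 0.000676
As percentage: 0.07%

0.07%


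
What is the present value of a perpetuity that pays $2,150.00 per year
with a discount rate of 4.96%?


Formula: PV = C / r
Substituting: PV = $2,150.00 / 0.0496
PV = $43,346.77

$43,346.77


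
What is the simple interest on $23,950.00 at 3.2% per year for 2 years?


Formula: I = P * r * t
Substituting: I = $23,950.00 * 0.032 * 2
Step: I = $23,950.00 * 0.064
I = $1,532.80

$1,532.80


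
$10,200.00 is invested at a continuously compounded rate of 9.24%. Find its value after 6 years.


Formula: FV = P * e^(r*t)
Exponent: r*t = 0.0924 * 6 = 0.5544
e^(0.5544) = 1.740896
FV = $10,200.00 * 1.740896 = $17,757.14

$17,757.14


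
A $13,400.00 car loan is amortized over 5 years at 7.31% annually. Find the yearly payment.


Formula: PMT = PV * r / (1 - (1+r)^(-n))
Denominator: 1 - (1 + 0.0731)^(-5) = 0.297253
Numerator: $13,400.00 * 0.0731 = 979.54
PMT = 979.54 / 0.297253 = $3,295.31

$3,295.31


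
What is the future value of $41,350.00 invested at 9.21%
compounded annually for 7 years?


Formula: FV = P * (1 + r)^n
Substituting: FV = $41,350.00 * (1 + 0.0921)^7
Growth factor: (1.0921)^7 = 1.852835
FV = $41,350.00 * 1.852835 = $76,614.75

$76,614.75


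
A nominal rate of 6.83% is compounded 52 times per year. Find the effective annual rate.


Formula: EAR = (1 + r/m)^m - 1
Period rate: r/m = 0.0683 / 52 = 0.001313
Compounding: (1 + 0.001313)^52 = 1.070638
EAR = 1.070638 - 1 = 0.070638

0.070638


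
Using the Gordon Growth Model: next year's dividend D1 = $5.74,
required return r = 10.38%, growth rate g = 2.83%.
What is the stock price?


Formula: P = D1 / (r - g)
Spread: r - g = 0.1038 - 0.0283 = 0.0755
Substituting: P = $5.74 / 0.0755
P = $76.03

$76.03


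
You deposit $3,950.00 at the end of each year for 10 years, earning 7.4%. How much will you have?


Formula: FV = PMT * ((1+r)^n - 1) / r
Growth factor: (1 + 0.074)^10 = 2.041939
Numerator: 2.041939 - 1 = 1.041939
FV = $3,950.00 * 1.041939 / 0.074 = $55,617.03

$55,617.03


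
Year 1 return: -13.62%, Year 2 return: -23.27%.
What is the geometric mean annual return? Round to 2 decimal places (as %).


Formula: Geometric mean = ((1+r1)*(1+r2))^(1/2) - 1
Product: (1 + -0.1362) * (1 + -0.2327) = 0.8638 * 0.7673 = 0.662794
Square root: 0.662794^0.5 = 0.814121
Geometric mean = 0.814121 - 1 = -0.185879
As percentage: -18.59%

-18.59%


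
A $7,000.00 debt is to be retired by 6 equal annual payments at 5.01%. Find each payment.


Formula: PMT = PV * r / (1 - (1+r)^(-n))
Denominator: 1 - (1 + 0.0501)^(-6) = 0.254211
Numerator: $7,000.00 * 0.0501 = 350.7
PMT = 350.7 / 0.254211 = $1,379.56

$1,379.56


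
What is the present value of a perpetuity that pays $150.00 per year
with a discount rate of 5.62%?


Formula: PV = C / r
Substituting: PV = $150.00 / 0.0562
PV = $2,669.04

$2,669.04


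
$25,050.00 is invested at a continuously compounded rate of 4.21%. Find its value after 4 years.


Formula: FV = P * e^(r*t)
Exponent: r*t = 0.0421 * 4 = 0.1684
e^(0.1684) = 1.18341
FV = $25,050.00 * 1.18341 = $29,644.42

$29,644.42


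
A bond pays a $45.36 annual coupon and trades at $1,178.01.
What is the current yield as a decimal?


Formula: Current yield = annual coupon / price
Substituting: CY = $45.36 / $1,178.01
CY = 0.038506

0.038506


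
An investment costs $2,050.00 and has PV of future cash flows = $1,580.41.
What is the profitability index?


Formula: PI = PV(cash flows) / initial investment
Substituting: PI = $1,580.41 / $2,050.00
PI = 0.7709

0.7709


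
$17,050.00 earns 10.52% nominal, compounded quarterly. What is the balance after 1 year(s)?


Formula: FV = P * (1 + r/m)^(m*t)
Period rate: r/m = 0.1052 / 4 = 0.0263
Total periods: m*t = 4 * 1 = 4
Growth factor: (1 + 0.0263)^4 = 1.109423
FV = $17,050.00 * 1.109423 = $18,915.67

$18,915.67


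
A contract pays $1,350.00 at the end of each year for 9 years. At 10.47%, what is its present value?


Formula: PV = PMT * (1 - (1+r)^(-n)) / r
Discount factor: (1 + 0.1047)^(-9) = 0.408132
Bracket: 1 - 0.408132 = 0.591868
PV = $1,350.00 * 0.591868 / 0.1047 = $7,631.53

$7,631.53


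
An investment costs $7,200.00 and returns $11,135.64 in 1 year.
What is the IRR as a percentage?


Formula: IRR = C1/C0 - 1
Substituting: IRR = $11,135.64 / $7,200.00 - 1
Ratio: 1.546617 - 1 = 0.546617
IRR = 54.6617%

54.6617%


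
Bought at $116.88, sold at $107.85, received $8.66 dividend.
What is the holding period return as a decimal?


Formula: HPR = (P1 - P0 + D) / P0
Gain: $107.85 - $116.88 + $8.66 = -$0.37
HPR = -$0.37 / $116.88 = -0.0032

-0.0032


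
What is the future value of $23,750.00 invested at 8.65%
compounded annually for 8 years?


Formula: FV = P * (1 + r)^n
Substituting: FV = $23,750.00 * (1 + 0.0865)^8
Growth factor: (1.0865)^8 = 1.941949
FV = $23,750.00 * 1.941949 = $46,121.29

$46,121.29


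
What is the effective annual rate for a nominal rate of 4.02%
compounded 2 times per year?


Formula: EAR = (1 + r/m)^m - 1
Period rate: r/m = 0.0402 / 2 = 0.0201
Compounding: (1 + 0.0201)^2 = 1.040604
EAR = 1.040604 - 1 = 0.040604

0.040604


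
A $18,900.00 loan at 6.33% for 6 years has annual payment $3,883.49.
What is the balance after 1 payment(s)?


Formula: Balance = PV*(1+r)^k - PMT*((1+r)^k - 1)/r
Growth: (1 + 0.0633)^1 = 1.0633
Accumulated factor: ((1+r)^k - 1)/r = 1.0
Balance = $18,900.00 * 1.0633 - $3,883.49 * 1.0
Balance = $16,212.88

$16,212.88


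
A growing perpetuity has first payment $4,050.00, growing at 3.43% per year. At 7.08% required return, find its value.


Formula: PV = C / (r - g)
Spread: r - g = 0.0708 - 0.0343 = 0.0365
Substituting: PV = $4,050.00 / 0.0365
PV = $110,958.90

$110,958.90


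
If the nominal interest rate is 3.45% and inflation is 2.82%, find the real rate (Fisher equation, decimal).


Formula: (1 + r_real) = (1 + r_nom) / (1 + inflation)
Substituting: (1 + r_real) = 1.0345 / 1.0282
(1 + r_real) = 1.006127
r_real = 1.006127 - 1 = 0.006127

0.006127


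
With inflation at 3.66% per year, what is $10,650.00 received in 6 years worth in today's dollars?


Formula: Real value = nominal / (1 + inflation)^years
Price level: (1 + 0.0366)^6 = 1.240701
Real value = $10,650.00 / 1.240701 = $8,583.86

$8,583.86


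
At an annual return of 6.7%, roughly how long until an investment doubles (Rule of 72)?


Formula: Years ≈ 72 / r
Substituting: Years ≈ 72 / 6.7
Years ≈ 10.7

10.7 years


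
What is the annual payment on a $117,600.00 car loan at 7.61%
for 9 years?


Formula: PMT = PV * r / (1 - (1+r)^(-n))
Denominator: 1 - (1 + 0.0761)^(-9) = 0.483195
Numerator: $117,600.00 * 0.0761 = 8949.36
PMT = 8949.36 / 0.483195 = $18,521.20

$18,521.20


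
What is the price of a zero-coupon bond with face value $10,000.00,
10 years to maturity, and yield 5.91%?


Formula: Price = FV / (1 + r)^n
Substituting: Price = $10,000.00 / (1 + 0.0591)^10
Discount factor: (1.0591)^10 = 1.7757
Price = $10,000.00 / 1.7757 = $5,631.58

$5,631.58


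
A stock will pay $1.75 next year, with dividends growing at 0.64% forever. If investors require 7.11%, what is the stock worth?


Formula: P = D1 / (r - g)
Spread: r - g = 0.0711 - 0.0064 = 0.0647
Substituting: P = $1.75 / 0.0647
P = $27.05

$27.05


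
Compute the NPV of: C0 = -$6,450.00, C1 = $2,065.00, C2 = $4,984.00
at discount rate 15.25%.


Formula: NPV = C0 + C1/(1+r) + C2/(1+r)^2
Discount C1: $2,065.00 / (1 + 0.1525) = $1,791.76
Discount C2: $4,984.00 / (1 + 0.1525)^2 = $3,752.29
NPV = -$6,450.00 + $1,791.76 + $3,752.29 = -$905.95

-$905.95


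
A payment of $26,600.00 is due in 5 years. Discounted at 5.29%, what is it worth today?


Formula: PV = FV / (1 + r)^n
Substituting: PV = $26,600.00 / (1 + 0.0529)^5
Discount factor: (1.0529)^5 = 1.294004
PV = $26,600.00 / 1.294004 = $20,556.35

$20,556.35


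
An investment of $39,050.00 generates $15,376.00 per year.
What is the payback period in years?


Formula: Payback = investment / annual cash flow
Substituting: Payback = $39,050.00 / $15,376.00
Payback = 2.5397 years

2.5397 years


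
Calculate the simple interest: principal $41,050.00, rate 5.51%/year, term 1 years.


Formula: I = P * r * t
Substituting: I = $41,050.00 * 0.0551 * 1
Step: I = $41,050.00 * 0.0551
I = $2,261.86

$2,261.86


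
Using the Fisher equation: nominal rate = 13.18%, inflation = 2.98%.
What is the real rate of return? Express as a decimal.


Formula: (1 + r_real) = (1 + r_nom) / (1 + inflation)
Substituting: (1 + r_real) = 1.1318 / 1.0298
(1 + r_real) = 1.099048
r_real = 1.099048 - 1 = 0.099048

0.099048


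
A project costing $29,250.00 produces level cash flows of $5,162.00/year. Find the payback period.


Formula: Payback = investment / annual cash flow
Substituting: Payback = $29,250.00 / $5,162.00
Payback = 5.6664 years

5.6664 years


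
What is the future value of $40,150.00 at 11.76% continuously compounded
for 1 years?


Formula: FV = P * e^(r*t)
Exponent: r*t = 0.1176 * 1 = 0.1176
e^(0.1176) = 1.124794
FV = $40,150.00 * 1.124794 = $45,160.48

$45,160.48


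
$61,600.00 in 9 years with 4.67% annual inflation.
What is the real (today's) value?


Formula: Real value = nominal / (1 + inflation)^years
Price level: (1 + 0.0467)^9 = 1.507995
Real value = $61,600.00 / 1.507995 = $40,848.93

$40,848.93


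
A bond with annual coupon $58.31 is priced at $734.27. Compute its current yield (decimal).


Formula: Current yield = annual coupon / price
Substituting: CY = $58.31 / $734.27
CY = 0.079412

0.079412


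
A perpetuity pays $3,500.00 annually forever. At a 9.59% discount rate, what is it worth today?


Formula: PV = C / r
Substituting: PV = $3,500.00 / 0.0959
PV = $36,496.35

$36,496.35


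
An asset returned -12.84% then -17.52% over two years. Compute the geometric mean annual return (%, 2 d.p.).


Formula: Geometric mean = ((1+r1)*(1+r2))^(1/2) - 1
Product: (1 + -0.1284) * (1 + -0.1752) = 0.8716 * 0.8248 = 0.718896
Square root: 0.718896^0.5 = 0.847877
Geometric mean = 0.847877 - 1 = -0.152123
As percentage: -15.21%

-15.21%


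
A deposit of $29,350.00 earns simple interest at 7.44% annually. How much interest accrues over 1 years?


Formula: I = P * r * t
Substituting: I = $29,350.00 * 0.0744 * 1
Step: I = $29,350.00 * 0.0744
I = $2,183.64

$2,183.64


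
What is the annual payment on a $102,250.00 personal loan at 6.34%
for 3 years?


Formula: PMT = PV * r / (1 - (1+r)^(-n))
Denominator: 1 - (1 + 0.0634)^(-3) = 0.168409
Numerator: $102,250.00 * 0.0634 = 6482.65
PMT = 6482.65 / 0.168409 = $38,493.60

$38,493.60


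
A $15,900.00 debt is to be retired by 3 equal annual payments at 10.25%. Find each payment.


Formula: PMT = PV * r / (1 - (1+r)^(-n))
Denominator: 1 - (1 + 0.1025)^(-3) = 0.253785
Numerator: $15,900.00 * 0.1025 = 1629.75
PMT = 1629.75 / 0.253785 = $6,421.78

$6,421.78


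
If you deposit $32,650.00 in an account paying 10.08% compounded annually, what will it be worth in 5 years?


Formula: FV = P * (1 + r)^n
Substituting: FV = $32,650.00 * (1 + 0.1008)^5
Growth factor: (1.1008)^5 = 1.616375
FV = $32,650.00 * 1.616375 = $52,774.64

$52,774.64


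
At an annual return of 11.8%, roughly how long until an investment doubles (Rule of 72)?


Formula: Years ≈ 72 / r
Substituting: Years ≈ 72 / 11.8
Years ≈ 6.1

6.1 years


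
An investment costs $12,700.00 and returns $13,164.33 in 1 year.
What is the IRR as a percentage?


Formula: IRR = C1/C0 - 1
Substituting: IRR = $13,164.33 / $12,700.00 - 1
Ratio: 1.036561 - 1 = 0.036561
IRR = 3.6561%

3.6561%


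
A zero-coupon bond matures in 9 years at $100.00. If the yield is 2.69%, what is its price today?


Formula: Price = FV / (1 + r)^n
Substituting: Price = $100.00 / (1 + 0.0269)^9
Discount factor: (1.0269)^9 = 1.269853
Price = $100.00 / 1.269853 = $78.75

$78.75


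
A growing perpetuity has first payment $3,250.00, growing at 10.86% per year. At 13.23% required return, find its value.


Formula: PV = C / (r - g)
Spread: r - g = 0.1323 - 0.1086 = 0.0237
Substituting: PV = $3,250.00 / 0.0237
PV = $137,130.80

$137,130.80


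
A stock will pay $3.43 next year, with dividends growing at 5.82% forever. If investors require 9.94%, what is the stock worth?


Formula: P = D1 / (r - g)
Spread: r - g = 0.0994 - 0.0582 = 0.0412
Substituting: P = $3.43 / 0.0412
P = $83.25

$83.25


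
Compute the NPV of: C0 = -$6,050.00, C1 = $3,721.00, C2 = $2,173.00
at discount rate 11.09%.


Formula: NPV = C0 + C1/(1+r) + C2/(1+r)^2
Discount C1: $3,721.00 / (1 + 0.1109) = $3,349.54
Discount C2: $2,173.00 / (1 + 0.1109)^2 = $1,760.80
NPV = -$6,050.00 + $3,349.54 + $1,760.80 = -$939.66

-$939.66


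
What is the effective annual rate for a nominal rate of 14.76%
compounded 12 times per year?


Formula: EAR = (1 + r/m)^m - 1
Period rate: r/m = 0.1476 / 12 = 0.0123
Compounding: (1 + 0.0123)^12 = 1.158006
EAR = 1.158006 - 1 = 0.158006

0.158006


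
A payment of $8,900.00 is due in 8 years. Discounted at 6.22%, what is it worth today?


Formula: PV = FV / (1 + r)^n
Substituting: PV = $8,900.00 / (1 + 0.0622)^8
Discount factor: (1.0622)^8 = 1.620505
PV = $8,900.00 / 1.620505 = $5,492.12

$5,492.12


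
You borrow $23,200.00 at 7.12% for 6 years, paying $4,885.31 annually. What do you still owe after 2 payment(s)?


Formula: Balance = PV*(1+r)^k - PMT*((1+r)^k - 1)/r
Growth: (1 + 0.0712)^2 = 1.147469
Accumulated factor: ((1+r)^k - 1)/r = 2.0712
Balance = $23,200.00 * 1.147469 - $4,885.31 * 2.0712
Balance = $16,502.84

$16,502.84


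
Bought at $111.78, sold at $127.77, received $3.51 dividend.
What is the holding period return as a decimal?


Formula: HPR = (P1 - P0 + D) / P0
Gain: $127.77 - $111.78 + $3.51 = $19.50
HPR = $19.50 / $111.78 = 0.1744

0.1744


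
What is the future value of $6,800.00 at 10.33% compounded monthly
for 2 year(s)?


Formula: FV = P * (1 + r/m)^(m*t)
Period rate: r/m = 0.1033 / 12 = 0.008608
Total periods: m*t = 12 * 2 = 24
Growth factor: (1 + 0.008608)^24 = 1.228404
FV = $6,800.00 * 1.228404 = $8,353.15

$8,353.15


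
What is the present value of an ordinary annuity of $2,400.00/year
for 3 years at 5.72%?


Formula: PV = PMT * (1 - (1+r)^(-n)) / r
Discount factor: (1 + 0.0572)^(-3) = 0.846308
Bracket: 1 - 0.846308 = 0.153692
PV = $2,400.00 * 0.153692 / 0.0572 = $6,448.61

$6,448.61


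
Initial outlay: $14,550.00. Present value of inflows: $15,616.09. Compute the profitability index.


Formula: PI = PV(cash flows) / initial investment
Substituting: PI = $15,616.09 / $14,550.00
PI = 1.0733

1.0733


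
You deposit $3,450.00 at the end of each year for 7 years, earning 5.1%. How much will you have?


Formula: FV = PMT * ((1+r)^n - 1) / r
Growth factor: (1 + 0.051)^7 = 1.416508
Numerator: 1.416508 - 1 = 0.416508
FV = $3,450.00 * 0.416508 / 0.051 = $28,175.54

$28,175.54


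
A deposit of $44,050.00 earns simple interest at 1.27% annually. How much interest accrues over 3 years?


Formula: I = P * r * t
Substituting: I = $44,050.00 * 0.0127 * 3
Step: I = $44,050.00 * 0.0381
I = $1,678.31

$1,678.31


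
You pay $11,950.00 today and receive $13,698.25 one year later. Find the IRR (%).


Formula: IRR = C1/C0 - 1
Substituting: IRR = $13,698.25 / $11,950.00 - 1
Ratio: 1.146297 - 1 = 0.146297
IRR = 14.6297%

14.6297%


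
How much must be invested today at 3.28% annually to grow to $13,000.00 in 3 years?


Formula: PV = FV / (1 + r)^n
Substituting: PV = $13,000.00 / (1 + 0.0328)^3
Discount factor: (1.0328)^3 = 1.101663
PV = $13,000.00 / 1.101663 = $11,800.34

$11,800.34


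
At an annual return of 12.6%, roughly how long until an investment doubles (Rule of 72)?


Formula: Years ≈ 72 / r
Substituting: Years ≈ 72 / 12.6
Years ≈ 5.7

5.7 years


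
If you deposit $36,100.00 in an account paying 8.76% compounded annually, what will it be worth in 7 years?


Formula: FV = P * (1 + r)^n
Substituting: FV = $36,100.00 * (1 + 0.0876)^7
Growth factor: (1.0876)^7 = 1.800049
FV = $36,100.00 * 1.800049 = $64,981.78

$64,981.78


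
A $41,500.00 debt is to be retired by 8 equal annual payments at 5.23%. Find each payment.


Formula: PMT = PV * r / (1 - (1+r)^(-n))
Denominator: 1 - (1 + 0.0523)^(-8) = 0.334905
Numerator: $41,500.00 * 0.0523 = 2170.45
PMT = 2170.45 / 0.334905 = $6,480.79

$6,480.79


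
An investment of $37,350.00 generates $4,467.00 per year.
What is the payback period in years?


Formula: Payback = investment / annual cash flow
Substituting: Payback = $37,350.00 / $4,467.00
Payback = 8.3613 years

8.3613 years


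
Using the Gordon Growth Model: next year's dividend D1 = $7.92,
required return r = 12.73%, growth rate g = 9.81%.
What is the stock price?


Formula: P = D1 / (r - g)
Spread: r - g = 0.1273 - 0.0981 = 0.0292
Substituting: P = $7.92 / 0.0292
P = $271.23

$271.23


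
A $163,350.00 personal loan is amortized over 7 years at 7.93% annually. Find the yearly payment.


Formula: PMT = PV * r / (1 - (1+r)^(-n))
Denominator: 1 - (1 + 0.0793)^(-7) = 0.413855
Numerator: $163,350.00 * 0.0793 = 12953.655
PMT = 12953.655 / 0.413855 = $31,299.95

$31,299.95


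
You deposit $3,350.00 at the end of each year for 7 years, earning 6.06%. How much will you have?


Formula: FV = PMT * ((1+r)^n - 1) / r
Growth factor: (1 + 0.0606)^7 = 1.509598
Numerator: 1.509598 - 1 = 0.509598
FV = $3,350.00 * 0.509598 / 0.0606 = $28,170.86

$28,170.86


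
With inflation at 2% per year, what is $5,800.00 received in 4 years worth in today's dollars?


Formula: Real value = nominal / (1 + inflation)^years
Price level: (1 + 0.02)^4 = 1.082432
Real value = $5,800.00 / 1.082432 = $5,358.30

$5,358.30


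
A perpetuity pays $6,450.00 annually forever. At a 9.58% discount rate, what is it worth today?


Formula: PV = C / r
Substituting: PV = $6,450.00 / 0.0958
PV = $67,327.77

$67,327.77


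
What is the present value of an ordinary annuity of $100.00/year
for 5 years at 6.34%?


Formula: PV = PMT * (1 - (1+r)^(-n)) / r
Discount factor: (1 + 0.0634)^(-5) = 0.735388
Bracket: 1 - 0.735388 = 0.264612
PV = $100.00 * 0.264612 / 0.0634 = $417.37

$417.37


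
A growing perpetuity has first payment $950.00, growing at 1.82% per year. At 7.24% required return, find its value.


Formula: PV = C / (r - g)
Spread: r - g = 0.0724 - 0.0182 = 0.0542
Substituting: PV = $950.00 / 0.0542
PV = $17,527.68

$17,527.68


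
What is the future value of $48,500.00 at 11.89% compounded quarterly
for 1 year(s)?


Formula: FV = P * (1 + r/m)^(m*t)
Period rate: r/m = 0.1189 / 4 = 0.029725
Total periods: m*t = 4 * 1 = 4
Growth factor: (1 + 0.029725)^4 = 1.124307
FV = $48,500.00 * 1.124307 = $54,528.90

$54,528.90


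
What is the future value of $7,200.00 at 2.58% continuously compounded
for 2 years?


Formula: FV = P * e^(r*t)
Exponent: r*t = 0.0258 * 2 = 0.0516
e^(0.0516) = 1.052954
FV = $7,200.00 * 1.052954 = $7,581.27

$7,581.27


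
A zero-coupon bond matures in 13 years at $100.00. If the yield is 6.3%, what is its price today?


Formula: Price = FV / (1 + r)^n
Substituting: Price = $100.00 / (1 + 0.063)^13
Discount factor: (1.063)^13 = 2.21275
Price = $100.00 / 2.21275 = $45.19

$45.19


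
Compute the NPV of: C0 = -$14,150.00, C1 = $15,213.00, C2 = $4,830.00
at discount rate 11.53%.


Formula: NPV = C0 + C1/(1+r) + C2/(1+r)^2
Discount C1: $15,213.00 / (1 + 0.1153) = $13,640.28
Discount C2: $4,830.00 / (1 + 0.1153)^2 = $3,882.97
NPV = -$14,150.00 + $13,640.28 + $3,882.97 = $3,373.24

$3,373.24


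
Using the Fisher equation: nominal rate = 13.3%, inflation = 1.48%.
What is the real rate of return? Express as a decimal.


Formula: (1 + r_real) = (1 + r_nom) / (1 + inflation)
Substituting: (1 + r_real) = 1.133 / 1.0148
(1 + r_real) = 1.116476
r_real = 1.116476 - 1 = 0.116476

0.116476


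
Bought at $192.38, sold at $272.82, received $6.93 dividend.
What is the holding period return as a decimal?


Formula: HPR = (P1 - P0 + D) / P0
Gain: $272.82 - $192.38 + $6.93 = $87.37
HPR = $87.37 / $192.38 = 0.4542

0.4542


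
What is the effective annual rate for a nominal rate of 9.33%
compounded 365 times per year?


Formula: EAR = (1 + r/m)^m - 1
Period rate: r/m = 0.0933 / 365 = 0.000256
Compounding: (1 + 0.000256)^365 = 1.097778
EAR = 1.097778 - 1 = 0.097778

0.097778


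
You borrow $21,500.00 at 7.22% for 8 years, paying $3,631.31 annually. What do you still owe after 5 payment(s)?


Formula: Balance = PV*(1+r)^k - PMT*((1+r)^k - 1)/r
Growth: (1 + 0.0722)^5 = 1.41703
Accumulated factor: ((1+r)^k - 1)/r = 5.776037
Balance = $21,500.00 * 1.41703 - $3,631.31 * 5.776037
Balance = $9,491.56

$9,491.56


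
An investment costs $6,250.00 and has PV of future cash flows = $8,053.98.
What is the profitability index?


Formula: PI = PV(cash flows) / initial investment
Substituting: PI = $8,053.98 / $6,250.00
PI = 1.2886

1.2886


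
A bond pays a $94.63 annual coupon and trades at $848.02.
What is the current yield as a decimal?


Formula: Current yield = annual coupon / price
Substituting: CY = $94.63 / $848.02
CY = 0.111589

0.111589


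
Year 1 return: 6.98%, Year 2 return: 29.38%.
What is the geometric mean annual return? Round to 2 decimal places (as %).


Formula: Geometric mean = ((1+r1)*(1+r2))^(1/2) - 1
Product: (1 + 0.0698) * (1 + 0.2938) = 1.0698 * 1.2938 = 1.384107
Square root: 1.384107^0.5 = 1.176481
Geometric mean = 1.176481 - 1 = 0.176481
As percentage: 17.65%

17.65%


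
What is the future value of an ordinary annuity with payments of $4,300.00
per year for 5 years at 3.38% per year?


Formula: FV = PMT * ((1+r)^n - 1) / r
Growth factor: (1 + 0.0338)^5 = 1.180817
Numerator: 1.180817 - 1 = 0.180817
FV = $4,300.00 * 0.180817 / 0.0338 = $23,003.36

$23,003.36


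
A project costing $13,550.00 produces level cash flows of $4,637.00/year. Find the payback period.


Formula: Payback = investment / annual cash flow
Substituting: Payback = $13,550.00 / $4,637.00
Payback = 2.9221 years

2.9221 years


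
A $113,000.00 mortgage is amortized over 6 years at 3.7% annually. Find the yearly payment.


Formula: PMT = PV * r / (1 - (1+r)^(-n))
Denominator: 1 - (1 + 0.037)^(-6) = 0.195868
Numerator: $113,000.00 * 0.037 = 4181.0
PMT = 4181.0 / 0.195868 = $21,346.03

$21,346.03


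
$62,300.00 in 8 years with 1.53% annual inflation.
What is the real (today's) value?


Formula: Real value = nominal / (1 + inflation)^years
Price level: (1 + 0.0153)^8 = 1.129159
Real value = $62,300.00 / 1.129159 = $55,173.81

$55,173.81


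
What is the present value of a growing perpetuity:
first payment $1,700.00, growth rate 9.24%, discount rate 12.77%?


Formula: PV = C / (r - g)
Spread: r - g = 0.1277 - 0.0924 = 0.0353
Substituting: PV = $1,700.00 / 0.0353
PV = $48,158.64

$48,158.64


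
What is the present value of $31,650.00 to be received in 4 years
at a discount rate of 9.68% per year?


Formula: PV = FV / (1 + r)^n
Substituting: PV = $31,650.00 / (1 + 0.0968)^4
Discount factor: (1.0968)^4 = 1.447137
PV = $31,650.00 / 1.447137 = $21,870.76

$21,870.76


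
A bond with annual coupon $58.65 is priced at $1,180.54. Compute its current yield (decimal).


Formula: Current yield = annual coupon / price
Substituting: CY = $58.65 / $1,180.54
CY = 0.049681

0.049681


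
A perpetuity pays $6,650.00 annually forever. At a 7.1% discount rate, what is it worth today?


Formula: PV = C / r
Substituting: PV = $6,650.00 / 0.071
PV = $93,661.97

$93,661.97


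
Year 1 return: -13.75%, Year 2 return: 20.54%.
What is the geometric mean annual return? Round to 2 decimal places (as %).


Formula: Geometric mean = ((1+r1)*(1+r2))^(1/2) - 1
Product: (1 + -0.1375) * (1 + 0.2054) = 0.8625 * 1.2054 = 1.039657
Square root: 1.039657^0.5 = 1.019636
Geometric mean = 1.019636 - 1 = 0.019636
As percentage: 1.96%

1.96%


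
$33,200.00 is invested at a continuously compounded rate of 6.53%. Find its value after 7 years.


Formula: FV = P * e^(r*t)
Exponent: r*t = 0.0653 * 7 = 0.4571
e^(0.4571) = 1.579487
FV = $33,200.00 * 1.579487 = $52,438.96

$52,438.96


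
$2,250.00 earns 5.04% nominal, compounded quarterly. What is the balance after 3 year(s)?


Formula: FV = P * (1 + r/m)^(m*t)
Period rate: r/m = 0.0504 / 4 = 0.0126
Total periods: m*t = 4 * 3 = 12
Growth factor: (1 + 0.0126)^12 = 1.162131
FV = $2,250.00 * 1.162131 = $2,614.79

$2,614.79


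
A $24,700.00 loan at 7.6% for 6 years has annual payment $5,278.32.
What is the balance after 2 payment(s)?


Formula: Balance = PV*(1+r)^k - PMT*((1+r)^k - 1)/r
Growth: (1 + 0.076)^2 = 1.157776
Accumulated factor: ((1+r)^k - 1)/r = 2.076
Balance = $24,700.00 * 1.157776 - $5,278.32 * 2.076
Balance = $17,639.27

$17,639.27


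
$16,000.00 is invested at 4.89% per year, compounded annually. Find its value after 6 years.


Formula: FV = P * (1 + r)^n
Substituting: FV = $16,000.00 * (1 + 0.0489)^6
Growth factor: (1.0489)^6 = 1.331694
FV = $16,000.00 * 1.331694 = $21,307.11

$21,307.11


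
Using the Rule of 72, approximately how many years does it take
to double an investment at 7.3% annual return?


Formula: Years ≈ 72 / r
Substituting: Years ≈ 72 / 7.3
Years ≈ 9.9

9.9 years


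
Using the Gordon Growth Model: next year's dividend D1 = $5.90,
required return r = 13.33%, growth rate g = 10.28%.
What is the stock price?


Formula: P = D1 / (r - g)
Spread: r - g = 0.1333 - 0.1028 = 0.0305
Substituting: P = $5.90 / 0.0305
P = $193.44

$193.44


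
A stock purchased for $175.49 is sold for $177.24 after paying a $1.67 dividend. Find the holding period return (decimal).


Formula: HPR = (P1 - P0 + D) / P0
Gain: $177.24 - $175.49 + $1.67 = $3.42
HPR = $3.42 / $175.49 = 0.0195

0.0195


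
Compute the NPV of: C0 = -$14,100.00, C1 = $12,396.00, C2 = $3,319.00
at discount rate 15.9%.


Formula: NPV = C0 + C1/(1+r) + C2/(1+r)^2
Discount C1: $12,396.00 / (1 + 0.159) = $10,695.43
Discount C2: $3,319.00 / (1 + 0.159)^2 = $2,470.82
NPV = -$14,100.00 + $10,695.43 + $2,470.82 = -$933.76

-$933.76


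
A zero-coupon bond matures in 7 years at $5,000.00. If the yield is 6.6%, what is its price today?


Formula: Price = FV / (1 + r)^n
Substituting: Price = $5,000.00 / (1 + 0.066)^7
Discount factor: (1.066)^7 = 1.564229
Price = $5,000.00 / 1.564229 = $3,196.46

$3,196.46


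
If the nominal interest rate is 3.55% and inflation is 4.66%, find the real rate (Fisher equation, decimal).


Formula: (1 + r_real) = (1 + r_nom) / (1 + inflation)
Substituting: (1 + r_real) = 1.0355 / 1.0466
(1 + r_real) = 0.989394
r_real = 0.989394 - 1 = -0.010606

-0.010606


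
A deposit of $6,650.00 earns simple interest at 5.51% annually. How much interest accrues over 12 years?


Formula: I = P * r * t
Substituting: I = $6,650.00 * 0.0551 * 12
Step: I = $6,650.00 * 0.6612
I = $4,396.98

$4,396.98


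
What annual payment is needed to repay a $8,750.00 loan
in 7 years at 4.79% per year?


Formula: PMT = PV * r / (1 - (1+r)^(-n))
Denominator: 1 - (1 + 0.0479)^(-7) = 0.279289
Numerator: $8,750.00 * 0.0479 = 419.125
PMT = 419.125 / 0.279289 = $1,500.69

$1,500.69


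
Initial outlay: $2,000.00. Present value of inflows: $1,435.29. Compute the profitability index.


Formula: PI = PV(cash flows) / initial investment
Substituting: PI = $1,435.29 / $2,000.00
PI = 0.7176

0.7176


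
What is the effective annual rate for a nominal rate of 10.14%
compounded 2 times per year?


Formula: EAR = (1 + r/m)^m - 1
Period rate: r/m = 0.1014 / 2 = 0.0507
Compounding: (1 + 0.0507)^2 = 1.10397
EAR = 1.10397 - 1 = 0.10397

0.10397


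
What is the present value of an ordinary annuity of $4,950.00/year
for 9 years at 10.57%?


Formula: PV = PMT * (1 - (1+r)^(-n)) / r
Discount factor: (1 + 0.1057)^(-9) = 0.404822
Bracket: 1 - 0.404822 = 0.595178
PV = $4,950.00 * 0.595178 / 0.1057 = $27,872.57

$27,872.57


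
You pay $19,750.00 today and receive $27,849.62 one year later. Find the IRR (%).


Formula: IRR = C1/C0 - 1
Substituting: IRR = $27,849.62 / $19,750.00 - 1
Ratio: 1.410107 - 1 = 0.410107
IRR = 41.0107%

41.0107%


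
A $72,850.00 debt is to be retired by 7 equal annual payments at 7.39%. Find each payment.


Formula: PMT = PV * r / (1 - (1+r)^(-n))
Denominator: 1 - (1 + 0.0739)^(-7) = 0.39291
Numerator: $72,850.00 * 0.0739 = 5383.615
PMT = 5383.615 / 0.39291 = $13,701.90

$13,701.90


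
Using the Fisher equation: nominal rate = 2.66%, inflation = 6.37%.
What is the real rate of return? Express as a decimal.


Formula: (1 + r_real) = (1 + r_nom) / (1 + inflation)
Substituting: (1 + r_real) = 1.0266 / 1.0637
(1 + r_real) = 0.965122
r_real = 0.965122 - 1 = -0.034878

-0.034878


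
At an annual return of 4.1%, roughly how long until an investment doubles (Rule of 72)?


Formula: Years ≈ 72 / r
Substituting: Years ≈ 72 / 4.1
Years ≈ 17.6

17.6 years


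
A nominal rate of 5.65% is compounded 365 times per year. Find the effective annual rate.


Formula: EAR = (1 + r/m)^m - 1
Period rate: r/m = 0.0565 / 365 = 0.000155
Compounding: (1 + 0.000155)^365 = 1.058122
EAR = 1.058122 - 1 = 0.058122

0.058122


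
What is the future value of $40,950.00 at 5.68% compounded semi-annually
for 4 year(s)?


Formula: FV = P * (1 + r/m)^(m*t)
Period rate: r/m = 0.0568 / 2 = 0.0284
Total periods: m*t = 2 * 4 = 8
Growth factor: (1 + 0.0284)^8 = 1.251113
FV = $40,950.00 * 1.251113 = $51,233.08

$51,233.08


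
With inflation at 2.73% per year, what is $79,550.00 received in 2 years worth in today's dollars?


Formula: Real value = nominal / (1 + inflation)^years
Price level: (1 + 0.0273)^2 = 1.055345
Real value = $79,550.00 / 1.055345 = $75,378.17

$75,378.17


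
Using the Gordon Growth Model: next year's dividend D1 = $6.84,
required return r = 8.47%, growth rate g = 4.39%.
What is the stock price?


Formula: P = D1 / (r - g)
Spread: r - g = 0.0847 - 0.0439 = 0.0408
Substituting: P = $6.84 / 0.0408
P = $167.65

$167.65


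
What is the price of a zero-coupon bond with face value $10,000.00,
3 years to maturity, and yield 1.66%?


Formula: Price = FV / (1 + r)^n
Substituting: Price = $10,000.00 / (1 + 0.0166)^3
Discount factor: (1.0166)^3 = 1.050631
Price = $10,000.00 / 1.050631 = $9,518.09

$9,518.09


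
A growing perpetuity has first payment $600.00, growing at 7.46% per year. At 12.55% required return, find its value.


Formula: PV = C / (r - g)
Spread: r - g = 0.1255 - 0.0746 = 0.0509
Substituting: PV = $600.00 / 0.0509
PV = $11,787.82

$11,787.82


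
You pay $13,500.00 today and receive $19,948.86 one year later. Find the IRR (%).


Formula: IRR = C1/C0 - 1
Substituting: IRR = $19,948.86 / $13,500.00 - 1
Ratio: 1.477693 - 1 = 0.477693
IRR = 47.7693%

47.7693%


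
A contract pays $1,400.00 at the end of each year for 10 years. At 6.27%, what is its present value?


Formula: PV = PMT * (1 - (1+r)^(-n)) / r
Discount factor: (1 + 0.0627)^(-10) = 0.544369
Bracket: 1 - 0.544369 = 0.455631
PV = $1,400.00 * 0.455631 / 0.0627 = $10,173.58

$10,173.58


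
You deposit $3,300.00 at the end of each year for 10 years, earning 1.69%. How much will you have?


Formula: FV = PMT * ((1+r)^n - 1) / r
Growth factor: (1 + 0.0169)^10 = 1.182449
Numerator: 1.182449 - 1 = 0.182449
FV = $3,300.00 * 0.182449 / 0.0169 = $35,626.17

$35,626.17


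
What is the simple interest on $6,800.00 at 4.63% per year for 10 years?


Formula: I = P * r * t
Substituting: I = $6,800.00 * 0.0463 * 10
Step: I = $6,800.00 * 0.463
I = $3,148.40

$3,148.40


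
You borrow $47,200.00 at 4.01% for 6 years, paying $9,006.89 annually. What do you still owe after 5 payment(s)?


Formula: Balance = PV*(1+r)^k - PMT*((1+r)^k - 1)/r
Growth: (1 + 0.0401)^5 = 1.217238
Accumulated factor: ((1+r)^k - 1)/r = 5.417405
Balance = $47,200.00 * 1.217238 - $9,006.89 * 5.417405
Balance = $8,659.66

$8,659.66


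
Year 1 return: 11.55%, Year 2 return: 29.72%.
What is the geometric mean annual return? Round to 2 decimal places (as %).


Formula: Geometric mean = ((1+r1)*(1+r2))^(1/2) - 1
Product: (1 + 0.1155) * (1 + 0.2972) = 1.1155 * 1.2972 = 1.447027
Square root: 1.447027^0.5 = 1.202924
Geometric mean = 1.202924 - 1 = 0.202924
As percentage: 20.29%

20.29%


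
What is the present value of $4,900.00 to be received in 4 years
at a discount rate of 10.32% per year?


Formula: PV = FV / (1 + r)^n
Substituting: PV = $4,900.00 / (1 + 0.1032)^4
Discount factor: (1.1032)^4 = 1.481211
PV = $4,900.00 / 1.481211 = $3,308.10

$3,308.10


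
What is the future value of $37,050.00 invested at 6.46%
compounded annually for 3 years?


Formula: FV = P * (1 + r)^n
Substituting: FV = $37,050.00 * (1 + 0.0646)^3
Growth factor: (1.0646)^3 = 1.206589
FV = $37,050.00 * 1.206589 = $44,704.12

$44,704.12


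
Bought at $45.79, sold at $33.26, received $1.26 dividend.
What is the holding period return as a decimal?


Formula: HPR = (P1 - P0 + D) / P0
Gain: $33.26 - $45.79 + $1.26 = -$11.27
HPR = -$11.27 / $45.79 = -0.2461

-0.2461


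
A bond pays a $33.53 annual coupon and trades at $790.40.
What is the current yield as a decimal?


Formula: Current yield = annual coupon / price
Substituting: CY = $33.53 / $790.40
CY = 0.042422

0.042422


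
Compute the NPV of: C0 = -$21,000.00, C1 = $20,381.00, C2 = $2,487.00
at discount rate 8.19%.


Formula: NPV = C0 + C1/(1+r) + C2/(1+r)^2
Discount C1: $20,381.00 / (1 + 0.0819) = $18,838.16
Discount C2: $2,487.00 / (1 + 0.0819)^2 = $2,124.72
NPV = -$21,000.00 + $18,838.16 + $2,124.72 = -$37.13

-$37.13


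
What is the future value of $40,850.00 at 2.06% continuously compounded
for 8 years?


Formula: FV = P * e^(r*t)
Exponent: r*t = 0.0206 * 8 = 0.1648
e^(0.1648) = 1.179157
FV = $40,850.00 * 1.179157 = $48,168.57

$48,168.57


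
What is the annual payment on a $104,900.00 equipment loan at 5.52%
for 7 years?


Formula: PMT = PV * r / (1 - (1+r)^(-n))
Denominator: 1 - (1 + 0.0552)^(-7) = 0.313475
Numerator: $104,900.00 * 0.0552 = 5790.48
PMT = 5790.48 / 0.313475 = $18,471.92

$18,471.92


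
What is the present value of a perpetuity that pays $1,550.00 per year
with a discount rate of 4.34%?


Formula: PV = C / r
Substituting: PV = $1,550.00 / 0.0434
PV = $35,714.29

$35,714.29


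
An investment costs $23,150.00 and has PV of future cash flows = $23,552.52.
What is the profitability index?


Formula: PI = PV(cash flows) / initial investment
Substituting: PI = $23,552.52 / $23,150.00
PI = 1.0174

1.0174


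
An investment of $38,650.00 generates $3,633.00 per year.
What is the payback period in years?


Formula: Payback = investment / annual cash flow
Substituting: Payback = $38,650.00 / $3,633.00
Payback = 10.6386 years

10.6386 years


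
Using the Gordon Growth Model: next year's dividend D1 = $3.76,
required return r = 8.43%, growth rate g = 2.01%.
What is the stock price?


Formula: P = D1 / (r - g)
Spread: r - g = 0.0843 - 0.0201 = 0.0642
Substituting: P = $3.76 / 0.0642
P = $58.57

$58.57
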